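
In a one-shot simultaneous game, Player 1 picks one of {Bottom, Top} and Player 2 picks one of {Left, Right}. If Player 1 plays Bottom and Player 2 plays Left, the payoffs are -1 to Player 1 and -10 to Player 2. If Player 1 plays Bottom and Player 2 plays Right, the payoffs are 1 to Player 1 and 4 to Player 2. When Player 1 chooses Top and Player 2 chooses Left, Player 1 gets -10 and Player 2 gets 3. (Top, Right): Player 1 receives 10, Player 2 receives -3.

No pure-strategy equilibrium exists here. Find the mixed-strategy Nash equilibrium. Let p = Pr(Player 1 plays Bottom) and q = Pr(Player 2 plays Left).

Player 1's mix must leave Player 2 indifferent between Left and Right.
  Player 2's payoff from Left: p·(-10) + (1−p)·3 = -13p + 3
  Player 2's payoff from Right: p·4 + (1−p)·(-3) = 7p - 3
  -13p + 3 = 7p - 3  ⇒  -20p = -6  ⇒  p = 3/10.
Player 2's mix must leave Player 1 indifferent between Bottom and Top.
  Player 1's payoff from Bottom: q·(-1) + (1−q)·1 = -2q + 1
  Player 1's payoff from Top: q·(-10) + (1−q)·10 = -20q + 10
  -2q + 1 = -20q + 10  ⇒  18q = 9  ⇒  q = 1/2.

p = 3/10, q = 1/2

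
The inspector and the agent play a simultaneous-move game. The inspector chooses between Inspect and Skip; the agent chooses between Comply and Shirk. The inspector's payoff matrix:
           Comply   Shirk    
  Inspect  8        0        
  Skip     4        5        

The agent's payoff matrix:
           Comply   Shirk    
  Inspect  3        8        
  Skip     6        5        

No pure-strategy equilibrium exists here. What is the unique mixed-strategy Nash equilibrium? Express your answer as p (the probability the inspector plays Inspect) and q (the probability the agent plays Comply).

The inspector's mix must leave the agent indifferent between Comply and Shirk.
  the agent's payoff to Comply: p·3 + (1−p)·6 = -3p + 6
  the agent's payoff to Shirk: p·8 + (1−p)·5 = 3p + 5
  -3p + 6 = 3p + 5  ⇒  -6p = -1  ⇒  p = 1/6.
The agent's mix must leave the inspector indifferent between Inspect and Skip.
  the inspector's payoff to Inspect: q·8 + (1−q)·0 = 8q
  the inspector's payoff to Skip: q·4 + (1−q)·5 = -q + 5
  8q = -q + 5  ⇒  9q = 5  ⇒  q = 5/9.

p = 1/6, q = 5/9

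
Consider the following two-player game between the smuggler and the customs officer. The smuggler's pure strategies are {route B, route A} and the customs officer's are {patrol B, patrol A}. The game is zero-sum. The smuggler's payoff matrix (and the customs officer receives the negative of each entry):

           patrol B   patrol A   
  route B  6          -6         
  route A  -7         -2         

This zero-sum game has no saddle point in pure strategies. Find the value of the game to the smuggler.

The smuggler's indifference between route B and route A determines the customs officer's mixing probability q:
  the smuggler's payoff to route B: q·6 + (1−q)·(-6) = 12q - 6
  the smuggler's payoff to route A: q·(-7) + (1−q)·(-2) = -5q - 2
  12q - 6 = -5q - 2  ⇒  17q = 4  ⇒  q = 4/17.
The value is the smuggler's expected payoff against this mix (using route B): (4/17)·6 + (13/17)·(-6) = -54/17.

v = -54/17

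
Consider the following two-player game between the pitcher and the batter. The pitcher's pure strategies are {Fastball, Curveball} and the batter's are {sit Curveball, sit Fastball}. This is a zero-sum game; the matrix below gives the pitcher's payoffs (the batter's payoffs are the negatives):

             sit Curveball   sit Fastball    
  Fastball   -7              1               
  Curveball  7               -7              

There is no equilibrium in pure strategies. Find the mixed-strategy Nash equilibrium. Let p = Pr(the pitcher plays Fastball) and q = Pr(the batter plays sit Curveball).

p = 7/11, q = 4/11

The batter's indifference between sit Curveball and sit Fastball determines the pitcher's mixing probability p:
  the batter's payoff from sit Curveball: p·7 + (1−p)·(-7) = 14p - 7
  the batter's payoff from sit Fastball: p·(-1) + (1−p)·7 = -8p + 7
  14p - 7 = -8p + 7  ⇒  22p = 14  ⇒  p = 7/11.
The pitcher's indifference between Fastball and Curveball determines the batter's mixing probability q:
  the pitcher's payoff from Fastball: q·(-7) + (1−q)·1 = -8q + 1
  the pitcher's payoff from Curveball: q·7 + (1−q)·(-7) = 14q - 7
  -8q + 1 = 14q - 7  ⇒  -22q = -8  ⇒  q = 4/11.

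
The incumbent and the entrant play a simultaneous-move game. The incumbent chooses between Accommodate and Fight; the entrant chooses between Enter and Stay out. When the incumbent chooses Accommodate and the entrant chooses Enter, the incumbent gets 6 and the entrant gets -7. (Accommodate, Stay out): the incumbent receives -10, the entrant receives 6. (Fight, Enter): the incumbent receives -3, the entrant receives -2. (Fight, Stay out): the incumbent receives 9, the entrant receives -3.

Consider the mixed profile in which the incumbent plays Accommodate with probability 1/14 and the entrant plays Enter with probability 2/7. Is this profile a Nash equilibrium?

Given the entrant's mix q = 2/7, the incumbent's payoff from Accommodate is -38/7 but from Fight is 39/7. The incumbent strictly prefers Fight, so the incumbent would not mix.
So the proposed profile is not a Nash equilibrium.

No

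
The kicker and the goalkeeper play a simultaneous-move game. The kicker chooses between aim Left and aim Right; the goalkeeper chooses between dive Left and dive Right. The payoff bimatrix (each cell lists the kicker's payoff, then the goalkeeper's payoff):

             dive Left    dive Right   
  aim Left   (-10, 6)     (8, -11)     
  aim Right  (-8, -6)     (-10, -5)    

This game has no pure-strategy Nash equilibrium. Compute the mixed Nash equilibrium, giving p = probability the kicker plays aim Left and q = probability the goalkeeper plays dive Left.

The kicker's mix must leave the goalkeeper indifferent between dive Left and dive Right.
  the goalkeeper's payoff from dive Left: p·6 + (1−p)·(-6) = 12p - 6
  the goalkeeper's payoff from dive Right: p·(-11) + (1−p)·(-5) = -6p - 5
  12p - 6 = -6p - 5  ⇒  18p = 1  ⇒  p = 1/18.
In a mixed equilibrium the kicker is indifferent between aim Left and aim Right; this condition fixes q.
  the kicker's payoff from aim Left: q·(-10) + (1−q)·8 = -18q + 8
  the kicker's payoff from aim Right: q·(-8) + (1−q)·(-10) = 2q - 10
  -18q + 8 = 2q - 10  ⇒  -20q = -18  ⇒  q = 9/10.

p = 1/18, q = 9/10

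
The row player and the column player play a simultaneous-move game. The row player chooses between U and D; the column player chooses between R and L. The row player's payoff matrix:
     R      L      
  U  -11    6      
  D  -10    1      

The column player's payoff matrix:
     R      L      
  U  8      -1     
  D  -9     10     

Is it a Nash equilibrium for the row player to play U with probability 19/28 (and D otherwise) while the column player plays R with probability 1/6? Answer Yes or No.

No

Given the column player's mix q = 1/6, the row player's payoff from U is 19/6 but from D is -5/6. The row player strictly prefers U, so the row player would not mix.
So the proposed profile is not a Nash equilibrium.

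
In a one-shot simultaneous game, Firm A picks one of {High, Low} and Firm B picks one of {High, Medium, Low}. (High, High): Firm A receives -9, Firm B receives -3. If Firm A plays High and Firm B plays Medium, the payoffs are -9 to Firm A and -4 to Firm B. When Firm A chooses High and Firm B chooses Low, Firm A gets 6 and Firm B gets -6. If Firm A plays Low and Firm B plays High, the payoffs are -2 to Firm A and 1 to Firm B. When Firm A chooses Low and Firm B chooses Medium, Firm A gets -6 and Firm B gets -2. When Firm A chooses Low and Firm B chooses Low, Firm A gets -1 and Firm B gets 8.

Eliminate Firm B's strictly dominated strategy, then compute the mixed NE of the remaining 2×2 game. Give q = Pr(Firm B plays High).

Firm B's strategy Medium is strictly dominated by High: -3 > -4 and 1 > -2. Eliminate Medium.
In a mixed equilibrium Firm A is indifferent between High and Low; this condition fixes q.
  Firm A's payoff from High: q·(-9) + (1−q)·6 = -15q + 6
  Firm A's payoff from Low: q·(-2) + (1−q)·(-1) = -q - 1
  -15q + 6 = -q - 1  ⇒  -14q = -7  ⇒  q = 1/2.

q = 1/2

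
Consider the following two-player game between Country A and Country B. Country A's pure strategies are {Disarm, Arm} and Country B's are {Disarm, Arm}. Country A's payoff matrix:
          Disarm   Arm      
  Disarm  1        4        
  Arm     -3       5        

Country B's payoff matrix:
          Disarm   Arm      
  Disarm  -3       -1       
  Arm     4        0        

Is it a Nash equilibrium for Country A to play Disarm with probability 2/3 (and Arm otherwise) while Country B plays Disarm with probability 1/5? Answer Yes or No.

Check Country B's indifference given Country A's mix p = 2/3:
  payoff from Disarm = -2/3; payoff from Arm = -2/3 — equal.
Check Country A's indifference given Country B's mix q = 1/5:
  payoff from Disarm = 17/5; payoff from Arm = 17/5 — equal.
Both players are indifferent, so neither can profitably deviate.

Yes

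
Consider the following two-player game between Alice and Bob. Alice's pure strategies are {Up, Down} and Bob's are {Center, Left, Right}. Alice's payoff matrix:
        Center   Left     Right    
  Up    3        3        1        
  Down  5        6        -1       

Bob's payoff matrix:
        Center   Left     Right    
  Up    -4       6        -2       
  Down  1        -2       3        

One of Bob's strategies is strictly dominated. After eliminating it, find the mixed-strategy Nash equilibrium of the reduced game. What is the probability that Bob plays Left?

q = 2/5

Bob's strategy Center is strictly dominated by Right: -2 > -4 and 3 > 1. Eliminate Center.
Bob's mix must leave Alice indifferent between Up and Down.
  Alice's expected payoff from Up: q·3 + (1−q)·1 = 2q + 1
  Alice's expected payoff from Down: q·6 + (1−q)·(-1) = 7q - 1
  2q + 1 = 7q - 1  ⇒  -5q = -2  ⇒  q = 2/5.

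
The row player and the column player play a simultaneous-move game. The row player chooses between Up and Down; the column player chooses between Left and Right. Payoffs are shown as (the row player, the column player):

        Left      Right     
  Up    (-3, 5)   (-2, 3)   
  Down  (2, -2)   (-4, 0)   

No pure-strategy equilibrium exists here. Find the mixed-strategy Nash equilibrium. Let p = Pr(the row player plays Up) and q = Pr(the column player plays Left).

The row player's mix must leave the column player indifferent between Left and Right.
  the column player's expected payoff from Left: p·5 + (1−p)·(-2) = 7p - 2
  the column player's expected payoff from Right: p·3 + (1−p)·0 = 3p
  7p - 2 = 3p  ⇒  4p = 2  ⇒  p = 1/2.
Set the row player's expected payoff from Up equal to that from Down:
  the row player's expected payoff from Up: q·(-3) + (1−q)·(-2) = -q - 2
  the row player's expected payoff from Down: q·2 + (1−q)·(-4) = 6q - 4
  -q - 2 = 6q - 4  ⇒  -7q = -2  ⇒  q = 2/7.

p = 1/2, q = 2/7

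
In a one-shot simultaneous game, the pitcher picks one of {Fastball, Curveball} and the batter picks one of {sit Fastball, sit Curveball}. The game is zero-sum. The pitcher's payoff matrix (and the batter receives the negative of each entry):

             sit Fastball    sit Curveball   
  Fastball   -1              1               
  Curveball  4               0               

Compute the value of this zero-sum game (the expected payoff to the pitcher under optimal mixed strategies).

v = 2/3

Set the pitcher's expected payoff from Fastball equal to that from Curveball:
  the pitcher's payoff from Fastball: q·(-1) + (1−q)·1 = -2q + 1
  the pitcher's payoff from Curveball: q·4 + (1−q)·0 = 4q
  -2q + 1 = 4q  ⇒  -6q = -1  ⇒  q = 1/6.
The value is the pitcher's expected payoff against this mix (using Fastball): (1/6)·(-1) + (5/6)·1 = 2/3.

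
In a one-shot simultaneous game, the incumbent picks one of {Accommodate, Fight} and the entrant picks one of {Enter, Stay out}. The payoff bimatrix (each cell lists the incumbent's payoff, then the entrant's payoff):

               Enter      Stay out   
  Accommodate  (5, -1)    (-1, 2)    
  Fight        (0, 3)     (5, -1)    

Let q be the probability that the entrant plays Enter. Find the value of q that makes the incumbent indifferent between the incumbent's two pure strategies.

q = 6/11

The incumbent's indifference between Accommodate and Fight determines the entrant's mixing probability q:
  the incumbent's expected payoff from Accommodate: q·5 + (1−q)·(-1) = 6q - 1
  the incumbent's expected payoff from Fight: q·0 + (1−q)·5 = -5q + 5
  6q - 1 = -5q + 5  ⇒  11q = 6  ⇒  q = 6/11.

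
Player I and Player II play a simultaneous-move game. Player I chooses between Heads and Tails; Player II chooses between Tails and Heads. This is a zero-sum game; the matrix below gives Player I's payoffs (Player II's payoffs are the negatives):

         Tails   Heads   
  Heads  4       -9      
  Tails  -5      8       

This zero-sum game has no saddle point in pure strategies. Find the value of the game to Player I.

v = -1/2

Set Player I's expected payoff from Heads equal to that from Tails:
  Player I's payoff from Heads: q·4 + (1−q)·(-9) = 13q - 9
  Player I's payoff from Tails: q·(-5) + (1−q)·8 = -13q + 8
  13q - 9 = -13q + 8  ⇒  26q = 17  ⇒  q = 17/26.
The value is Player I's expected payoff against this mix (using Heads): (17/26)·4 + (9/26)·(-9) = -1/2.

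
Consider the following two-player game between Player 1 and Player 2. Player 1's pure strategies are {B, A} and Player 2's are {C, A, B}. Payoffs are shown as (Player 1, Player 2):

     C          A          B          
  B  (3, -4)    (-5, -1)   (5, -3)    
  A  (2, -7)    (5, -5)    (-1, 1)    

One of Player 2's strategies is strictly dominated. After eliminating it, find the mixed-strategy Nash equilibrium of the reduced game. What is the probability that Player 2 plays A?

Player 2's strategy C is strictly dominated by A: -1 > -4 and -5 > -7. Eliminate C.
For Player 1 to be willing to mix, Player 1 must be indifferent between B and A, which pins down Player 2's mix.
  Player 1's payoff to B: q·(-5) + (1−q)·5 = -10q + 5
  Player 1's payoff to A: q·5 + (1−q)·(-1) = 6q - 1
  -10q + 5 = 6q - 1  ⇒  -16q = -6  ⇒  q = 3/8.

q = 3/8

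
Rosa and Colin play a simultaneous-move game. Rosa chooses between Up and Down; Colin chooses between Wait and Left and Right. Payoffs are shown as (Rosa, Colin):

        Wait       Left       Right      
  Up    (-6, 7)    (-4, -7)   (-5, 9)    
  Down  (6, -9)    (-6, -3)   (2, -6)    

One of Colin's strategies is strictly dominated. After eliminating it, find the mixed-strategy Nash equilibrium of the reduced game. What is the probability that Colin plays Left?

Colin's strategy Wait is strictly dominated by Right: 9 > 7 and -6 > -9. Eliminate Wait.
For Rosa to be willing to mix, Rosa must be indifferent between Up and Down, which pins down Colin's mix.
  Rosa's payoff to Up: q·(-4) + (1−q)·(-5) = q - 5
  Rosa's payoff to Down: q·(-6) + (1−q)·2 = -8q + 2
  q - 5 = -8q + 2  ⇒  9q = 7  ⇒  q = 7/9.

q = 7/9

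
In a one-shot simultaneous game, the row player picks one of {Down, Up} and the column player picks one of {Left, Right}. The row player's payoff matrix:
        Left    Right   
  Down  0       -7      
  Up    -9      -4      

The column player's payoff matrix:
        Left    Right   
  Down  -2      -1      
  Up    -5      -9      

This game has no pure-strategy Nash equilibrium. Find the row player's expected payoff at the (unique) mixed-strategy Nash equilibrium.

For the row player to be willing to mix, the row player must be indifferent between Down and Up, which pins down the column player's mix.
  the row player's payoff from Down: q·0 + (1−q)·(-7) = 7q - 7
  the row player's payoff from Up: q·(-9) + (1−q)·(-4) = -5q - 4
  7q - 7 = -5q - 4  ⇒  12q = 3  ⇒  q = 1/4.
At equilibrium the row player is indifferent across rows, so the row player's payoff equals the payoff from Down: (1/4)·0 + (3/4)·(-7) = -21/4.

-21/4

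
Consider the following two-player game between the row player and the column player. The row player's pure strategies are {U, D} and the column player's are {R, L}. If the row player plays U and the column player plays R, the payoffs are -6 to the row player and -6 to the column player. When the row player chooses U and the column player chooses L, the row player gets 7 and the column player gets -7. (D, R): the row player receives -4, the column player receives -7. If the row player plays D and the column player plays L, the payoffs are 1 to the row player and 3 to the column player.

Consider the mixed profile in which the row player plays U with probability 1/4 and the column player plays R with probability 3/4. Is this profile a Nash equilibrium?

No

Given the row player's mix p = 1/4, the column player's payoff from R is -27/4 but from L is 1/2. The column player strictly prefers L, so the column player would not mix.
So the proposed profile is not a Nash equilibrium.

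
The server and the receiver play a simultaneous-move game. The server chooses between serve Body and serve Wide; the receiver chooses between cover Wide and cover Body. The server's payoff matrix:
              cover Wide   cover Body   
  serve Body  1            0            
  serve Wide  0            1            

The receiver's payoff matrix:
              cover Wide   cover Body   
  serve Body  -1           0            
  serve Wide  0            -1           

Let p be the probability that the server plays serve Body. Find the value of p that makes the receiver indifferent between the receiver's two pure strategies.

p = 1/2

For the receiver to be willing to mix, the receiver must be indifferent between cover Wide and cover Body, which pins down the server's mix.
  the receiver's payoff from cover Wide: p·(-1) + (1−p)·0 = -p
  the receiver's payoff from cover Body: p·0 + (1−p)·(-1) = p - 1
  -p = p - 1  ⇒  -2p = -1  ⇒  p = 1/2.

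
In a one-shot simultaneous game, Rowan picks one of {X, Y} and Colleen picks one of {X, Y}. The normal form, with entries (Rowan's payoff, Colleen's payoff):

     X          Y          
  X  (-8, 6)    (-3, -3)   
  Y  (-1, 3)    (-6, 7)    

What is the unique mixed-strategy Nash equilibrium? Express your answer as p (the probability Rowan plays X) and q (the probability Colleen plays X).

In a mixed equilibrium Colleen is indifferent between X and Y; this condition fixes p.
  Colleen's payoff to X: p·6 + (1−p)·3 = 3p + 3
  Colleen's payoff to Y: p·(-3) + (1−p)·7 = -10p + 7
  3p + 3 = -10p + 7  ⇒  13p = 4  ⇒  p = 4/13.
Rowan's indifference between X and Y determines Colleen's mixing probability q:
  Rowan's payoff from X: q·(-8) + (1−q)·(-3) = -5q - 3
  Rowan's payoff from Y: q·(-1) + (1−q)·(-6) = 5q - 6
  -5q - 3 = 5q - 6  ⇒  -10q = -3  ⇒  q = 3/10.

p = 4/13, q = 3/10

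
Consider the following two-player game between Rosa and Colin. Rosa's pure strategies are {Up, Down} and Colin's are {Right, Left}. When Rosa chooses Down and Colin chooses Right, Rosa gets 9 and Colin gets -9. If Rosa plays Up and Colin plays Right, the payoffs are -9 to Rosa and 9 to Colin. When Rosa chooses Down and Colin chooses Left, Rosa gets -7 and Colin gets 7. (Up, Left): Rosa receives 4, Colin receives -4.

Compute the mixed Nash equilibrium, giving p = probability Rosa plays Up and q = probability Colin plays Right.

p = 16/29, q = 11/29

Set Colin's expected payoff from Right equal to that from Left:
  Colin's expected payoff from Right: p·9 + (1−p)·(-9) = 18p - 9
  Colin's expected payoff from Left: p·(-4) + (1−p)·7 = -11p + 7
  18p - 9 = -11p + 7  ⇒  29p = 16  ⇒  p = 16/29.
For Rosa to be willing to mix, Rosa must be indifferent between Up and Down, which pins down Colin's mix.
  Rosa's payoff to Up: q·(-9) + (1−q)·4 = -13q + 4
  Rosa's payoff to Down: q·9 + (1−q)·(-7) = 16q - 7
  -13q + 4 = 16q - 7  ⇒  -29q = -11  ⇒  q = 11/29.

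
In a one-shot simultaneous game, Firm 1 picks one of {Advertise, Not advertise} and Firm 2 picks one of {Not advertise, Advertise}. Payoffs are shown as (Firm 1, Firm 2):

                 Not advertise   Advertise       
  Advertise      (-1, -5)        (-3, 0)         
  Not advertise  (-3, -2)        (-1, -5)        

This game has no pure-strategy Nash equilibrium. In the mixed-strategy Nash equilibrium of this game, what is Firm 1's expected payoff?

In a mixed equilibrium Firm 1 is indifferent between Advertise and Not advertise; this condition fixes q.
  Firm 1's payoff from Advertise: q·(-1) + (1−q)·(-3) = 2q - 3
  Firm 1's payoff from Not advertise: q·(-3) + (1−q)·(-1) = -2q - 1
  2q - 3 = -2q - 1  ⇒  4q = 2  ⇒  q = 1/2.
At equilibrium Firm 1 is indifferent across rows, so Firm 1's payoff equals the payoff from Advertise: (1/2)·(-1) + (1/2)·(-3) = -2.

-2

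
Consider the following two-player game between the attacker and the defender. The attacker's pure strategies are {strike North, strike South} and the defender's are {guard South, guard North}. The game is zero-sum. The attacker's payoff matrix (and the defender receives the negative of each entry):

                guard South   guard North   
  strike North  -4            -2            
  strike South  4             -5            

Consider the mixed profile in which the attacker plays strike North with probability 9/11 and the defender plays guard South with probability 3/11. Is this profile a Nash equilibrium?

Check the defender's indifference given the attacker's mix p = 9/11:
  payoff from guard South = 28/11; payoff from guard North = 28/11 — equal.
Check the attacker's indifference given the defender's mix q = 3/11:
  payoff from strike North = -28/11; payoff from strike South = -28/11 — equal.
Both players are indifferent, so neither can profitably deviate.

Yes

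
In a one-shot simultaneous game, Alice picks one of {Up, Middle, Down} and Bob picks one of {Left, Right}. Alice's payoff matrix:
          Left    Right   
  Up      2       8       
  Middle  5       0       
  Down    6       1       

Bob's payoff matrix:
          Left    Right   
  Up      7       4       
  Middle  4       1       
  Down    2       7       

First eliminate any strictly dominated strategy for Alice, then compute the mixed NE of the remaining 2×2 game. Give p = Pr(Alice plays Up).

p = 5/8

Alice's strategy Middle is strictly dominated by Down: 6 > 5 and 1 > 0. Eliminate Middle.
Alice's mix must leave Bob indifferent between Left and Right.
  Bob's payoff from Left: p·7 + (1−p)·2 = 5p + 2
  Bob's payoff from Right: p·4 + (1−p)·7 = -3p + 7
  5p + 2 = -3p + 7  ⇒  8p = 5  ⇒  p = 5/8.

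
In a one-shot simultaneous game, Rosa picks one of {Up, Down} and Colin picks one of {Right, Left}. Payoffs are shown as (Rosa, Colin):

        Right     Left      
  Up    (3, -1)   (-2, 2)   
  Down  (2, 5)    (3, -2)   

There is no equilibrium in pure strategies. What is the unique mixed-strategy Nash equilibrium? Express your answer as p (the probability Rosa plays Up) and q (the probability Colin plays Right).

For Colin to be willing to mix, Colin must be indifferent between Right and Left, which pins down Rosa's mix.
  Colin's payoff from Right: p·(-1) + (1−p)·5 = -6p + 5
  Colin's payoff from Left: p·2 + (1−p)·(-2) = 4p - 2
  -6p + 5 = 4p - 2  ⇒  -10p = -7  ⇒  p = 7/10.
For Rosa to be willing to mix, Rosa must be indifferent between Up and Down, which pins down Colin's mix.
  Rosa's payoff from Up: q·3 + (1−q)·(-2) = 5q - 2
  Rosa's payoff from Down: q·2 + (1−q)·3 = -q + 3
  5q - 2 = -q + 3  ⇒  6q = 5  ⇒  q = 5/6.

p = 7/10, q = 5/6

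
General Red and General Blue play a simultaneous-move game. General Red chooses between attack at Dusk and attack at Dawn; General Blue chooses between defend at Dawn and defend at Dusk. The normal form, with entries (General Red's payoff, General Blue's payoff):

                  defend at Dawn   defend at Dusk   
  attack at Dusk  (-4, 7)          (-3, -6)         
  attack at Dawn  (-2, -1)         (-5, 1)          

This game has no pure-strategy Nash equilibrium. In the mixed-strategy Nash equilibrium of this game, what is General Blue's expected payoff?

General Blue's indifference between defend at Dawn and defend at Dusk determines General Red's mixing probability p:
  General Blue's expected payoff from defend at Dawn: p·7 + (1−p)·(-1) = 8p - 1
  General Blue's expected payoff from defend at Dusk: p·(-6) + (1−p)·1 = -7p + 1
  8p - 1 = -7p + 1  ⇒  15p = 2  ⇒  p = 2/15.
At equilibrium General Blue is indifferent across columns, so General Blue's payoff equals the payoff from defend at Dawn: (2/15)·7 + (13/15)·(-1) = 1/15.

1/15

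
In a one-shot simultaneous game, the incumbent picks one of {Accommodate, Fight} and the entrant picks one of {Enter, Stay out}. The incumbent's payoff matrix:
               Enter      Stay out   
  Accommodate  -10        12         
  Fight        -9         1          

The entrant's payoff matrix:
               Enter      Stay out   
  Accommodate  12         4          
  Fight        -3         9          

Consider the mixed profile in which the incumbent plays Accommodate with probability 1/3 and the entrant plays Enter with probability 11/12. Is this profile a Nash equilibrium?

Given the incumbent's mix p = 1/3, the entrant's payoff from Enter is 2 but from Stay out is 22/3. The entrant strictly prefers Stay out, so the entrant would not mix.
So the proposed profile is not a Nash equilibrium.

No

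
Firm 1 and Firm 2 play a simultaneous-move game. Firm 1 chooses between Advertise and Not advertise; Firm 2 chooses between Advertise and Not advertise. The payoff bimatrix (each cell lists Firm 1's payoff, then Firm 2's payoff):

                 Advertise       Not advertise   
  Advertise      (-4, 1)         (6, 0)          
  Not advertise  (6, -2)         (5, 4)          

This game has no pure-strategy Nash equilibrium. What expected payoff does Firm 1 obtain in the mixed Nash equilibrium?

Firm 2's mix must leave Firm 1 indifferent between Advertise and Not advertise.
  Firm 1's expected payoff from Advertise: q·(-4) + (1−q)·6 = -10q + 6
  Firm 1's expected payoff from Not advertise: q·6 + (1−q)·5 = q + 5
  -10q + 6 = q + 5  ⇒  -11q = -1  ⇒  q = 1/11.
At equilibrium Firm 1 is indifferent across rows, so Firm 1's payoff equals the payoff from Advertise: (1/11)·(-4) + (10/11)·6 = 56/11.

56/11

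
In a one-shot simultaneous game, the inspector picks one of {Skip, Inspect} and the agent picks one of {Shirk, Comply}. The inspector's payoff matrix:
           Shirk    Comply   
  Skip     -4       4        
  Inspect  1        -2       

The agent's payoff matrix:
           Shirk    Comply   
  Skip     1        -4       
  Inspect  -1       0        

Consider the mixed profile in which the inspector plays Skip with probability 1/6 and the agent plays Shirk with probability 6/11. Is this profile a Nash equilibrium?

Check the agent's indifference given the inspector's mix p = 1/6:
  payoff from Shirk = -2/3; payoff from Comply = -2/3 — equal.
Check the inspector's indifference given the agent's mix q = 6/11:
  payoff from Skip = -4/11; payoff from Inspect = -4/11 — equal.
Both players are indifferent, so neither can profitably deviate.

Yes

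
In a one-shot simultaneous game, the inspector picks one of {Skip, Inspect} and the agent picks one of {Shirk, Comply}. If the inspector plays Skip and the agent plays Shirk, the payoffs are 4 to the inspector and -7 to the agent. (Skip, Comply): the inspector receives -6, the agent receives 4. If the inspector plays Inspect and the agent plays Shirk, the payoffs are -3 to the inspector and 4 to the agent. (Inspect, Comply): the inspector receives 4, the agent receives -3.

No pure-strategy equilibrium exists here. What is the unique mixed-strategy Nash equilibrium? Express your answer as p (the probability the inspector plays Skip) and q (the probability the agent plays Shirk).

Set the agent's expected payoff from Shirk equal to that from Comply:
  the agent's payoff from Shirk: p·(-7) + (1−p)·4 = -11p + 4
  the agent's payoff from Comply: p·4 + (1−p)·(-3) = 7p - 3
  -11p + 4 = 7p - 3  ⇒  -18p = -7  ⇒  p = 7/18.
In a mixed equilibrium the inspector is indifferent between Skip and Inspect; this condition fixes q.
  the inspector's expected payoff from Skip: q·4 + (1−q)·(-6) = 10q - 6
  the inspector's expected payoff from Inspect: q·(-3) + (1−q)·4 = -7q + 4
  10q - 6 = -7q + 4  ⇒  17q = 10  ⇒  q = 10/17.

p = 7/18, q = 10/17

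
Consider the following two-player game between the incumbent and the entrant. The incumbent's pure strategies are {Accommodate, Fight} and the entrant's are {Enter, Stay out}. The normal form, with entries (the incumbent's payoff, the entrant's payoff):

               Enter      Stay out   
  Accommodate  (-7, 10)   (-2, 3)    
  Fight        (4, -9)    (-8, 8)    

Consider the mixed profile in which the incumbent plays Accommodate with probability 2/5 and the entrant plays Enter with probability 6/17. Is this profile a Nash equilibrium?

Given the incumbent's mix p = 2/5, the entrant's payoff from Enter is -7/5 but from Stay out is 6. The entrant strictly prefers Stay out, so the entrant would not mix.
So the proposed profile is not a Nash equilibrium.

No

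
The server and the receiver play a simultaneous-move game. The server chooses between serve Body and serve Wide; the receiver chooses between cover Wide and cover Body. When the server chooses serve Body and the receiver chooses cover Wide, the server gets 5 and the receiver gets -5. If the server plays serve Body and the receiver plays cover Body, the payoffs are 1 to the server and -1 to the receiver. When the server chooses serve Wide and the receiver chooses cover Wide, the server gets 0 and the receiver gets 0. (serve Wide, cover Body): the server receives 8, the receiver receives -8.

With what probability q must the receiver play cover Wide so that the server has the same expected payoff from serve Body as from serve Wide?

q = 7/12

In a mixed equilibrium the server is indifferent between serve Body and serve Wide; this condition fixes q.
  the server's payoff to serve Body: q·5 + (1−q)·1 = 4q + 1
  the server's payoff to serve Wide: q·0 + (1−q)·8 = -8q + 8
  4q + 1 = -8q + 8  ⇒  12q = 7  ⇒  q = 7/12.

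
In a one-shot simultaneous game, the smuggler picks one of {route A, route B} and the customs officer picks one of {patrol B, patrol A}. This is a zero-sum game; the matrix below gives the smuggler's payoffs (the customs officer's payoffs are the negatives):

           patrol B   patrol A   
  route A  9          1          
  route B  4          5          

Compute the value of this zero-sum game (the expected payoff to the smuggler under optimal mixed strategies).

The customs officer's mix must leave the smuggler indifferent between route A and route B.
  the smuggler's payoff to route A: q·9 + (1−q)·1 = 8q + 1
  the smuggler's payoff to route B: q·4 + (1−q)·5 = -q + 5
  8q + 1 = -q + 5  ⇒  9q = 4  ⇒  q = 4/9.
The value is the smuggler's expected payoff against this mix (using route A): (4/9)·9 + (5/9)·1 = 41/9.

v = 41/9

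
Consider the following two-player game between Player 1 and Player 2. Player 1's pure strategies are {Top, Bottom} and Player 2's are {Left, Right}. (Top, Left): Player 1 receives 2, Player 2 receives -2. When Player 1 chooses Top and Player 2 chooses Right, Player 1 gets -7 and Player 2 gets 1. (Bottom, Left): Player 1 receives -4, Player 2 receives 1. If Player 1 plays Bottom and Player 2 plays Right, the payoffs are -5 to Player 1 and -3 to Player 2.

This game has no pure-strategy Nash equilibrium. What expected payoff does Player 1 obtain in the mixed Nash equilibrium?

-19/4

Player 2's mix must leave Player 1 indifferent between Top and Bottom.
  Player 1's payoff from Top: q·2 + (1−q)·(-7) = 9q - 7
  Player 1's payoff from Bottom: q·(-4) + (1−q)·(-5) = q - 5
  9q - 7 = q - 5  ⇒  8q = 2  ⇒  q = 1/4.
At equilibrium Player 1 is indifferent across rows, so Player 1's payoff equals the payoff from Top: (1/4)·2 + (3/4)·(-7) = -19/4.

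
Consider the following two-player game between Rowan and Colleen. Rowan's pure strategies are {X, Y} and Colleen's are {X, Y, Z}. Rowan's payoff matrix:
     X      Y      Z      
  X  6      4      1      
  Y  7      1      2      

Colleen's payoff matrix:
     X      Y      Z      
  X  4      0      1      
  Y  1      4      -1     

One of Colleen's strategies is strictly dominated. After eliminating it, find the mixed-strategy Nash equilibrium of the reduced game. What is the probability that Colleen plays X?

q = 3/4

Colleen's strategy Z is strictly dominated by X: 4 > 1 and 1 > -1. Eliminate Z.
In a mixed equilibrium Rowan is indifferent between X and Y; this condition fixes q.
  Rowan's payoff to X: q·6 + (1−q)·4 = 2q + 4
  Rowan's payoff to Y: q·7 + (1−q)·1 = 6q + 1
  2q + 4 = 6q + 1  ⇒  -4q = -3  ⇒  q = 3/4.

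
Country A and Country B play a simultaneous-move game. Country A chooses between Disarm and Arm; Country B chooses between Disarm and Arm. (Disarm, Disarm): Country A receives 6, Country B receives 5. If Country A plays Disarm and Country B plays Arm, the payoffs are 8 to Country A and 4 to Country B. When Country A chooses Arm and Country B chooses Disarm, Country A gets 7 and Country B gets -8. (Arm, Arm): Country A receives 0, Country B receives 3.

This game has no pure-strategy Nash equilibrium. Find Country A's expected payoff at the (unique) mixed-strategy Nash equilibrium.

In a mixed equilibrium Country A is indifferent between Disarm and Arm; this condition fixes q.
  Country A's expected payoff from Disarm: q·6 + (1−q)·8 = -2q + 8
  Country A's expected payoff from Arm: q·7 + (1−q)·0 = 7q
  -2q + 8 = 7q  ⇒  -9q = -8  ⇒  q = 8/9.
At equilibrium Country A is indifferent across rows, so Country A's payoff equals the payoff from Disarm: (8/9)·6 + (1/9)·8 = 56/9.

56/9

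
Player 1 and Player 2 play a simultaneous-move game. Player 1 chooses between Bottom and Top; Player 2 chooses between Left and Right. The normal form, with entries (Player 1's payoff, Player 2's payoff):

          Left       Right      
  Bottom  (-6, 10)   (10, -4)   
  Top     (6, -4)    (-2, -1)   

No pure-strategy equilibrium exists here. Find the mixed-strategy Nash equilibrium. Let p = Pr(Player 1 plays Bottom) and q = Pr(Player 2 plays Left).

Set Player 2's expected payoff from Left equal to that from Right:
  Player 2's payoff to Left: p·10 + (1−p)·(-4) = 14p - 4
  Player 2's payoff to Right: p·(-4) + (1−p)·(-1) = -3p - 1
  14p - 4 = -3p - 1  ⇒  17p = 3  ⇒  p = 3/17.
For Player 1 to be willing to mix, Player 1 must be indifferent between Bottom and Top, which pins down Player 2's mix.
  Player 1's payoff from Bottom: q·(-6) + (1−q)·10 = -16q + 10
  Player 1's payoff from Top: q·6 + (1−q)·(-2) = 8q - 2
  -16q + 10 = 8q - 2  ⇒  -24q = -12  ⇒  q = 1/2.

p = 3/17, q = 1/2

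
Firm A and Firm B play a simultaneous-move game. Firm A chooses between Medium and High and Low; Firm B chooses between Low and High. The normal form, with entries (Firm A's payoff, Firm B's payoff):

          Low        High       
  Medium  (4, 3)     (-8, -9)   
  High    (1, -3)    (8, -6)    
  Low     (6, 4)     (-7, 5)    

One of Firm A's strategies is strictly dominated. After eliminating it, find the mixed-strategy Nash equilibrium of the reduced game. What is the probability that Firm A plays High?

Firm A's strategy Medium is strictly dominated by Low: 6 > 4 and -7 > -8. Eliminate Medium.
For Firm B to be willing to mix, Firm B must be indifferent between Low and High, which pins down Firm A's mix.
  Firm B's payoff to Low: p·(-3) + (1−p)·4 = -7p + 4
  Firm B's payoff to High: p·(-6) + (1−p)·5 = -11p + 5
  -7p + 4 = -11p + 5  ⇒  4p = 1  ⇒  p = 1/4.

p = 1/4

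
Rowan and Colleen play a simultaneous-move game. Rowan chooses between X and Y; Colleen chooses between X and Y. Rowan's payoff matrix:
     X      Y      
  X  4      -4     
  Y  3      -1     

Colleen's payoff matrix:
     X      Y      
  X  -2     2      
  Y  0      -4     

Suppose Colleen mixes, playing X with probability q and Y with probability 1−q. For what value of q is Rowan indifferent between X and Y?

q = 3/4

Set Rowan's expected payoff from X equal to that from Y:
  Rowan's expected payoff from X: q·4 + (1−q)·(-4) = 8q - 4
  Rowan's expected payoff from Y: q·3 + (1−q)·(-1) = 4q - 1
  8q - 4 = 4q - 1  ⇒  4q = 3  ⇒  q = 3/4.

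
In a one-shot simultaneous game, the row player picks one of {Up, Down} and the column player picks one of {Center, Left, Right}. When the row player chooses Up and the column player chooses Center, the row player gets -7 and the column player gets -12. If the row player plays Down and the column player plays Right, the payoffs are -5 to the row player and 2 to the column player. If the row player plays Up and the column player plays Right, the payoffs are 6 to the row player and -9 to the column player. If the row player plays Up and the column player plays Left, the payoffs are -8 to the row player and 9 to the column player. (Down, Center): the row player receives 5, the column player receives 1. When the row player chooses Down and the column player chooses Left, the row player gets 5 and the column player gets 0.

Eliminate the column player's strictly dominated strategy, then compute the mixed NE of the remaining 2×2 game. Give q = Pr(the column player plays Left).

The column player's strategy Center is strictly dominated by Right: -9 > -12 and 2 > 1. Eliminate Center.
Set the row player's expected payoff from Up equal to that from Down:
  the row player's payoff from Up: q·(-8) + (1−q)·6 = -14q + 6
  the row player's payoff from Down: q·5 + (1−q)·(-5) = 10q - 5
  -14q + 6 = 10q - 5  ⇒  -24q = -11  ⇒  q = 11/24.

q = 11/24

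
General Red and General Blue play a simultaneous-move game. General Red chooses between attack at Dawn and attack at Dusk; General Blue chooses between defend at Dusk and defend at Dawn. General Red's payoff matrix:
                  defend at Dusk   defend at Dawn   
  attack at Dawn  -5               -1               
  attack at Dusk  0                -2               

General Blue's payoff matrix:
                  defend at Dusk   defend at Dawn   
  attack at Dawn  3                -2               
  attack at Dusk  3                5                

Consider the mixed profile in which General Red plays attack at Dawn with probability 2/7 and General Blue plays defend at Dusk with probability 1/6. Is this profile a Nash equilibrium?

Check General Blue's indifference given General Red's mix p = 2/7:
  payoff from defend at Dusk = 3; payoff from defend at Dawn = 3 — equal.
Check General Red's indifference given General Blue's mix q = 1/6:
  payoff from attack at Dawn = -5/3; payoff from attack at Dusk = -5/3 — equal.
Both players are indifferent, so neither can profitably deviate.

Yes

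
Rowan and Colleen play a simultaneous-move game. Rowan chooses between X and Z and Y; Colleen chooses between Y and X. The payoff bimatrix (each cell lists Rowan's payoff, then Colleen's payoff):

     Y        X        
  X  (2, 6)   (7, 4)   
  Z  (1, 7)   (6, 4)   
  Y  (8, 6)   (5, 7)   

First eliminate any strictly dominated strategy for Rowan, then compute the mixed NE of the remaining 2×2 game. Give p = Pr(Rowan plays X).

p = 1/3

Rowan's strategy Z is strictly dominated by X: 2 > 1 and 7 > 6. Eliminate Z.
In a mixed equilibrium Colleen is indifferent between Y and X; this condition fixes p.
  Colleen's payoff to Y: p·6 + (1−p)·6 = 6
  Colleen's payoff to X: p·4 + (1−p)·7 = -3p + 7
  6 = -3p + 7  ⇒  3p = 1  ⇒  p = 1/3.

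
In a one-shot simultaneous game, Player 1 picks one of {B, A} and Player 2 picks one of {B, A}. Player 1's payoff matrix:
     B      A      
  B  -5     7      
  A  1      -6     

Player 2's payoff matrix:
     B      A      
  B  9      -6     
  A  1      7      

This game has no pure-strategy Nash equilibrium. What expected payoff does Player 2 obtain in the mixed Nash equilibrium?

Player 2's indifference between B and A determines Player 1's mixing probability p:
  Player 2's expected payoff from B: p·9 + (1−p)·1 = 8p + 1
  Player 2's expected payoff from A: p·(-6) + (1−p)·7 = -13p + 7
  8p + 1 = -13p + 7  ⇒  21p = 6  ⇒  p = 2/7.
At equilibrium Player 2 is indifferent across columns, so Player 2's payoff equals the payoff from B: (2/7)·9 + (5/7)·1 = 23/7.

23/7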